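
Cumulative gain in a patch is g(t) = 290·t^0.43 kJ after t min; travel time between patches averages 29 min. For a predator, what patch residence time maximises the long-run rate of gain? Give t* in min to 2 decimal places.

21.88 min

Maximise g(t)/(T+t): set derivative to zero → g'(t)(T+t) = g(t).
g'(t) = 0.43·290·t^-0.57. Setting 0.43·290·t^-0.57 = 290·t^0.43/(29+t) gives 0.43(29+t) = t, so 0.57·t = 0.43×29.
t* = 0.43×29/0.57 = 21.88 min.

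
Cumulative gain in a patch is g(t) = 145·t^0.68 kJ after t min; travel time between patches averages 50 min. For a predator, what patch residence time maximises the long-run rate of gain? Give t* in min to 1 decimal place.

106.3 min

Maximise g(t)/(T+t): set derivative to zero → g'(t)(T+t) = g(t).
g'(t) = 0.68·145·t^-0.32. Setting 0.68·145·t^-0.32 = 145·t^0.68/(50+t) gives 0.68(50+t) = t, so 0.32·t = 0.68×50.
t* = 0.68×50/0.32 = 106.3 min.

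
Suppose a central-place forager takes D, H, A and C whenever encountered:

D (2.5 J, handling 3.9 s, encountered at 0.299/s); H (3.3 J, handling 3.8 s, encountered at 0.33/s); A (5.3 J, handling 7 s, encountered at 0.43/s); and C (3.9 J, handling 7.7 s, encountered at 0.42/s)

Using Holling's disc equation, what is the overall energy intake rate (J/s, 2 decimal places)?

0.60 J/s

R = Σλ_iE_i / (1 + Σλ_ih_i)
Numerator: 0.299×2.5 + 0.33×3.3 + 0.43×5.3 + 0.42×3.9 = 5.753
Denominator: 1 + 0.299×3.9 + 0.33×3.8 + 0.43×7 + 0.42×7.7 = 9.664
R = 5.753/9.664 = 0.5953 J/s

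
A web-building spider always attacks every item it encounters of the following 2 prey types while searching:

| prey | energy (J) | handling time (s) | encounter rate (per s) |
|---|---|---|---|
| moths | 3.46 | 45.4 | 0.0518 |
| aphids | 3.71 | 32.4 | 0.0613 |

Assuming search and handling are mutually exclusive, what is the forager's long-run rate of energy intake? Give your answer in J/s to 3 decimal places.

R = (0.0518×3.46 + 0.0613×3.71) / (1 + 0.0518×45.4 + 0.0613×32.4) = 0.4067/5.338 = 0.07618 J/s.

0.076 J/s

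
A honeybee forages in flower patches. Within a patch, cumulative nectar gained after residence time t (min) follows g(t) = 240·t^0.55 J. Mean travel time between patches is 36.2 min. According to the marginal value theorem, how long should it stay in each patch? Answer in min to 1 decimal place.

44.2 min

Optimal t* satisfies g'(t*) = g(t*)/(T + t*).
g'(t) = 0.55·240·t^-0.45. Setting 0.55·240·t^-0.45 = 240·t^0.55/(36.2+t) gives 0.55(36.2+t) = t, so 0.45·t = 0.55×36.2.
t* = 0.55×36.2/0.45 = 44.24 min.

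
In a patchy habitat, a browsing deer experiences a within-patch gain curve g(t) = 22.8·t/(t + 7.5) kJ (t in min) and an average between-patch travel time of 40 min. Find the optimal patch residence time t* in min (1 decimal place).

By the marginal value theorem, leave when the instantaneous gain rate g'(t) equals the habitat-wide average g(t)/(T + t).
g'(t) = 22.8·7.5/(t + 7.5)². Setting 22.8·7.5/(t+7.5)² = 22.8t/[(t+7.5)(40+t)] gives 7.5(40+t) = t(t+7.5), so t² = 7.5×40 = 300.
t* = √300 = 17.32 min.

17.3 min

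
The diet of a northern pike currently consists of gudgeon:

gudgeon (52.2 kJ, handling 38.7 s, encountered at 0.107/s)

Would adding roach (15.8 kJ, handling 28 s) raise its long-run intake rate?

No

Current rate: (0.107×52.2)/(1 + 0.107×38.7) = 1.086 kJ/s.
Profitability of roach: 15.8/28 = 0.5643 kJ/s.
Since 0.5643 < R, time spent handling roach is better spent searching.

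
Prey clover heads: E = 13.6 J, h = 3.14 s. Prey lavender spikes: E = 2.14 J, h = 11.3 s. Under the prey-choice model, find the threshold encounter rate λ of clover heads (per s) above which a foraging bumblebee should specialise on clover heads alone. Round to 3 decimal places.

0.015 per s

The zero-one rule: include lavender spikes iff E₂/h₂ > λE₁/(1+λh₁). Equality gives the switch point.
λE₁h₂ = E₂ + λE₂h₁ ⇒ λ = E₂/(E₁h₂ − E₂h₁) = 2.14/(153.7 − 6.72) = 0.01456 per s.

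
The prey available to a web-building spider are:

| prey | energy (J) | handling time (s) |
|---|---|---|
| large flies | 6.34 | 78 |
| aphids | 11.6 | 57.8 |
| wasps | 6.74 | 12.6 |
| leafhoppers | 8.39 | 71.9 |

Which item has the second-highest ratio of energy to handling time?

aphids

In descending order of E/h:
wasps: 6.74/12.6 = 0.535 J/s
aphids: 11.6/57.8 = 0.201 J/s
leafhoppers: 8.39/71.9 = 0.117 J/s
large flies: 6.34/78 = 0.0813 J/s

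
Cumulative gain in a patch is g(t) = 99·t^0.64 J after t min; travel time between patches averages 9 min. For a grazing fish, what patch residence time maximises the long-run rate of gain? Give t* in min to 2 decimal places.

By the marginal value theorem, leave when the instantaneous gain rate g'(t) equals the habitat-wide average g(t)/(T + t).
g'(t) = 0.64·99·t^-0.36. Setting 0.64·99·t^-0.36 = 99·t^0.64/(9+t) gives 0.64(9+t) = t, so 0.36·t = 0.64×9.
t* = 0.64×9/0.36 = 16 min.

16.00 min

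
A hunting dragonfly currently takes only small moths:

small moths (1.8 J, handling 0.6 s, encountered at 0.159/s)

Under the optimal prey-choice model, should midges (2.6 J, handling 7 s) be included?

Yes

On small moths alone, R = ΣλE/(1+Σλh) = 0.2862/1.095 = 0.2613 J/s.
Profitability of midges: 2.6/7 = 0.3714 J/s.
Since 0.3714 > R, including midges increases the long-run rate.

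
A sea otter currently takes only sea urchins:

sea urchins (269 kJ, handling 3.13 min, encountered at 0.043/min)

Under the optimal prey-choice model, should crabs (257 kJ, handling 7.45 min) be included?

Intake rate on the current diet: R = (0.043×269) / (1 + 0.043×3.13) = 11.57/1.135 = 10.19 kJ/min.
Profitability of crabs: 257/7.45 = 34.5 kJ/min.
Since 34.5 > R, including crabs increases the long-run rate.

Yes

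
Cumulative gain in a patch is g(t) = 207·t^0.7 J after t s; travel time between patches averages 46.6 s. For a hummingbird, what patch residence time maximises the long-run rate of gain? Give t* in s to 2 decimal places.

Optimal t* satisfies g'(t*) = g(t*)/(T + t*).
g'(t) = 0.7·207·t^-0.3. Setting 0.7·207·t^-0.3 = 207·t^0.7/(46.6+t) gives 0.7(46.6+t) = t, so 0.30·t = 0.7×46.6.
t* = 0.7×46.6/0.30 = 108.7 s.

108.73 s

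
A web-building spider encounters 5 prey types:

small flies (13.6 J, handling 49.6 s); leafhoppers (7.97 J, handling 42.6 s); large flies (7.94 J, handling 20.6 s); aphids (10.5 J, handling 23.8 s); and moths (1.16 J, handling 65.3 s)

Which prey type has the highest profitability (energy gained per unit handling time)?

aphids

In descending order of E/h:
aphids: 10.5/23.8 = 0.441 J/s
large flies: 7.94/20.6 = 0.385 J/s
small flies: 13.6/49.6 = 0.274 J/s
leafhoppers: 7.97/42.6 = 0.187 J/s
moths: 1.16/65.3 = 0.0178 J/s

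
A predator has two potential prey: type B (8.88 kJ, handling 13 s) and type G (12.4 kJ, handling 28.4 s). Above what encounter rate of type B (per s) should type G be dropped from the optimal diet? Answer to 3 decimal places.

0.136 per s

At the threshold, the rate on type B alone equals the profitability of type G: λ·8.88/(1 + λ·13) = 12.4/28.4 = 0.4366.
Rearranging, λ(8.88 − 0.4366×13) = 0.4366, so λ = 0.4366/3.204 = 0.1363 per s.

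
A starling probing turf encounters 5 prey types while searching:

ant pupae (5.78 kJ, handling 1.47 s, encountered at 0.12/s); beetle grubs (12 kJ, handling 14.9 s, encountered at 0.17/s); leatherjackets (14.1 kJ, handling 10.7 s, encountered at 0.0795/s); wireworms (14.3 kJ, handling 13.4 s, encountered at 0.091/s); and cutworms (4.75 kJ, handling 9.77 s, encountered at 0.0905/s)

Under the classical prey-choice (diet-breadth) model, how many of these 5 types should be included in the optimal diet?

E/h in descending order: ant pupae 3.93, leatherjackets 1.32, wireworms 1.07, beetle grubs 0.805, cutworms 0.486 kJ/s. The optimal diet is the largest prefix of this list for which every included type satisfies E_i/h_i > R on the types above it.
Rate on top 1: 0.5896. leatherjackets: 1.32 > 0.5896 → include.
Rate on top 2: 0.8952. wireworms: 1.07 > 0.8952 → include.
Rate on top 3: 0.9598. beetle grubs: 0.805 < 0.9598 → exclude; stop.
Optimal diet: ant pupae, leatherjackets, wireworms — 3 of 5 types.

3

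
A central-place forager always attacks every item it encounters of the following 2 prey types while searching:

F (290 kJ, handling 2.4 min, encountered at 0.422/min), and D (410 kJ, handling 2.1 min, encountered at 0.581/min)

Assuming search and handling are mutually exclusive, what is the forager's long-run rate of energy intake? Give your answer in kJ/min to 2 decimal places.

111.54 kJ/min

R = (0.422×290 + 0.581×410) / (1 + 0.422×2.4 + 0.581×2.1) = 360.6/3.233 = 111.5 kJ/min.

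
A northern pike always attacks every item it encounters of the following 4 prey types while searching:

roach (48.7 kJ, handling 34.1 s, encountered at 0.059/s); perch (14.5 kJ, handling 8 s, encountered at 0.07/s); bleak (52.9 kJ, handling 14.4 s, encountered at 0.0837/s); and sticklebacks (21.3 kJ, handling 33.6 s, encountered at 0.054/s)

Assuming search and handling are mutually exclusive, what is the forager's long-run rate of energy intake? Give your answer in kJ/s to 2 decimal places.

1.44 kJ/s

R = Σλ_iE_i / (1 + Σλ_ih_i)
Numerator: 0.059×48.7 + 0.07×14.5 + 0.0837×52.9 + 0.054×21.3 = 9.466
Denominator: 1 + 0.059×34.1 + 0.07×8 + 0.0837×14.4 + 0.054×33.6 = 6.592
R = 9.466/6.592 = 1.436 kJ/s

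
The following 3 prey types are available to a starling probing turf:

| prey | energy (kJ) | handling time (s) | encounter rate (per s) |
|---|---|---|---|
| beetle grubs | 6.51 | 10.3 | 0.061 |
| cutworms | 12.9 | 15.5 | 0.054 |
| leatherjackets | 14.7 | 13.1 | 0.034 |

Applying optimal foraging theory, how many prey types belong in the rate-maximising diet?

E/h in descending order: leatherjackets 1.12, cutworms 0.832, beetle grubs 0.632 kJ/s. The optimal diet is the largest prefix of this list for which every included type satisfies E_i/h_i > R on the types above it.
Rate on top 1: 0.3458. cutworms: 0.832 > 0.3458 → include.
Rate on top 2: 0.5242. beetle grubs: 0.632 > 0.5242 → include.
Optimal diet: leatherjackets, cutworms, beetle grubs — 3 of 3 types.

3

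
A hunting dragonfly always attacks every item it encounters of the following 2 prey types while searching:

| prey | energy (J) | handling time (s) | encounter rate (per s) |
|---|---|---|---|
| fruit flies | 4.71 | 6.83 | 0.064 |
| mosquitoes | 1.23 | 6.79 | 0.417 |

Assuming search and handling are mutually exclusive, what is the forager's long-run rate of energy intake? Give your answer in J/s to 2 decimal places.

0.19 J/s

R = Σλ_iE_i / (1 + Σλ_ih_i)
Numerator: 0.064×4.71 + 0.417×1.23 = 0.8143
Denominator: 1 + 0.064×6.83 + 0.417×6.79 = 4.269
R = 0.8143/4.269 = 0.1908 J/s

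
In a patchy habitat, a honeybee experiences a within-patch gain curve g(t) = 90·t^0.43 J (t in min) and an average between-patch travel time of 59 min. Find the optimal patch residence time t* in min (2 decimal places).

44.51 min

By the marginal value theorem, leave when the instantaneous gain rate g'(t) equals the habitat-wide average g(t)/(T + t).
g'(t) = 0.43·90·t^-0.57. Setting 0.43·90·t^-0.57 = 90·t^0.43/(59+t) gives 0.43(59+t) = t, so 0.57·t = 0.43×59.
t* = 0.43×59/0.57 = 44.51 min.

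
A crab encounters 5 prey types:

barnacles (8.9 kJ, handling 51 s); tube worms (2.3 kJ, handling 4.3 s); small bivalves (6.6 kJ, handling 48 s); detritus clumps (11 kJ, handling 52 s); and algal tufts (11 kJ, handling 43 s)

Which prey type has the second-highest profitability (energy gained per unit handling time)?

algal tufts

Profitability E/h (kJ/s): barnacles = 8.9/51 = 0.175, tube worms = 2.3/4.3 = 0.535, small bivalves = 6.6/48 = 0.137, detritus clumps = 11/52 = 0.212, algal tufts = 11/43 = 0.256.
Ranked: tube worms > algal tufts > detritus clumps > barnacles > small bivalves.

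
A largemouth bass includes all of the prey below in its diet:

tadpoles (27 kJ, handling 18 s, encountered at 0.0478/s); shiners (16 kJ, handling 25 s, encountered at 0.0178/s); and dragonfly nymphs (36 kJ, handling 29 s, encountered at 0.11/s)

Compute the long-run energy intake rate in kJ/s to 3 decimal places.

R = Σλ_iE_i / (1 + Σλ_ih_i)
Numerator: 0.0478×27 + 0.0178×16 + 0.11×36 = 5.535
Denominator: 1 + 0.0478×18 + 0.0178×25 + 0.11×29 = 5.495
R = 5.535/5.495 = 1.007 kJ/s

1.007 kJ/s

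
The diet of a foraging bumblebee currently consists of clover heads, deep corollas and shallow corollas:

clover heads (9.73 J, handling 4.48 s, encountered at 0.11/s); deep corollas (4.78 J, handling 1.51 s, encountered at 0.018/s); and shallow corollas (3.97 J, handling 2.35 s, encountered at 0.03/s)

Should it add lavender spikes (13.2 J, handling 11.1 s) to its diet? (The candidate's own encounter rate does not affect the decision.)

Yes

On clover heads, deep corollas and shallow corollas alone, R = ΣλE/(1+Σλh) = 1.275/1.59 = 0.8019 J/s.
Profitability of lavender spikes: 13.2/11.1 = 1.189 J/s.
Since 1.189 > R, including lavender spikes increases the long-run rate.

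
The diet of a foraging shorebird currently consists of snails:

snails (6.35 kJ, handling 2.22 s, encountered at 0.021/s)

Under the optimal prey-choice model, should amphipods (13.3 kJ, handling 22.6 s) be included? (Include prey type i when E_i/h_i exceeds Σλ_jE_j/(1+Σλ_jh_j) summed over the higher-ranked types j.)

On snails alone, R = ΣλE/(1+Σλh) = 0.1333/1.047 = 0.1274 kJ/s.
amphipods: E/h = 13.3/22.6 = 0.5885 kJ/s.
0.5885 > 0.1274, so adding amphipods raises the average — include it.

Yes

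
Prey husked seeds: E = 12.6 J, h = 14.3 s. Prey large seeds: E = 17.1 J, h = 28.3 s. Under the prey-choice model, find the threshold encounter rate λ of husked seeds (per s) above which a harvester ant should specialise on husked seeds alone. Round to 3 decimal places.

Drop large seeds once their profitability E₂/h₂ falls below the rate achievable on husked seeds alone: E₂/h₂ = λE₁/(1 + λh₁).
Solve for λ: λE₁h₂ = E₂(1 + λh₁) → λ(E₁h₂ − E₂h₁) = E₂ → λ = E₂/(E₁h₂ − E₂h₁).
λ = 17.1/(12.6×28.3 − 17.1×14.3) = 17.1/112 = 0.1526 per s.

0.153 per s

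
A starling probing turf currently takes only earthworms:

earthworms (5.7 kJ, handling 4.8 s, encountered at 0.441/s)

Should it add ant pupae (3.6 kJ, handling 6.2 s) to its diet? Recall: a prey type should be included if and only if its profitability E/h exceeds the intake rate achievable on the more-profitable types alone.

Intake rate on the current diet: R = (0.441×5.7) / (1 + 0.441×4.8) = 2.514/3.117 = 0.8065 kJ/s.
ant pupae: E/h = 3.6/6.2 = 0.5806 kJ/s.
Since 0.5806 < R, time spent handling ant pupae is better spent searching.

No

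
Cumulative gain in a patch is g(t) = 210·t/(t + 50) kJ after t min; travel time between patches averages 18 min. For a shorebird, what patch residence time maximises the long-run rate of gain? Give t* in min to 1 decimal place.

30.0 min

By the marginal value theorem, leave when the instantaneous gain rate g'(t) equals the habitat-wide average g(t)/(T + t).
g'(t) = 210·50/(t + 50)². Setting 210·50/(t+50)² = 210t/[(t+50)(18+t)] gives 50(18+t) = t(t+50), so t² = 50×18 = 900.
t* = √900 = 30 min.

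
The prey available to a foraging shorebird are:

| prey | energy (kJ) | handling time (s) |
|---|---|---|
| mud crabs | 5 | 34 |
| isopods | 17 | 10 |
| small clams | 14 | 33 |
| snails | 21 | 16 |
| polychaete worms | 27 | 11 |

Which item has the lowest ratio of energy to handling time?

mud crabs

In descending order of E/h:
polychaete worms: 27/11 = 2.45 kJ/s
isopods: 17/10 = 1.7 kJ/s
snails: 21/16 = 1.31 kJ/s
small clams: 14/33 = 0.424 kJ/s
mud crabs: 5/34 = 0.147 kJ/s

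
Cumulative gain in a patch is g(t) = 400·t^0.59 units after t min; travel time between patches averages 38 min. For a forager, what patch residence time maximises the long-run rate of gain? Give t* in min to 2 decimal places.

By the marginal value theorem, leave when the instantaneous gain rate g'(t) equals the habitat-wide average g(t)/(T + t).
g'(t) = 0.59·400·t^-0.41. Setting 0.59·400·t^-0.41 = 400·t^0.59/(38+t) gives 0.59(38+t) = t, so 0.41·t = 0.59×38.
t* = 0.59×38/0.41 = 54.68 min.

54.68 min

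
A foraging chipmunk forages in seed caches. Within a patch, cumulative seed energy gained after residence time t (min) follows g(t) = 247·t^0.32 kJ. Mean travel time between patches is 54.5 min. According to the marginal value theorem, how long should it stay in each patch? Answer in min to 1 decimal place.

Optimal t* satisfies g'(t*) = g(t*)/(T + t*).
g'(t) = 0.32·247·t^-0.68. Setting 0.32·247·t^-0.68 = 247·t^0.32/(54.5+t) gives 0.32(54.5+t) = t, so 0.68·t = 0.32×54.5.
t* = 0.32×54.5/0.68 = 25.65 min.

25.6 min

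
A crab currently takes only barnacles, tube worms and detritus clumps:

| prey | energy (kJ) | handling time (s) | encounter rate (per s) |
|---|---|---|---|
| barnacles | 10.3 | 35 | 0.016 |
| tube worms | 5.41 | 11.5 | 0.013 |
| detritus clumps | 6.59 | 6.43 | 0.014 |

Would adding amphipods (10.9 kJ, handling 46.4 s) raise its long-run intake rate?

Yes

On barnacles, tube worms and detritus clumps alone, R = ΣλE/(1+Σλh) = 0.3274/1.8 = 0.1819 kJ/s.
amphipods: E/h = 10.9/46.4 = 0.2349 kJ/s.
Since 0.2349 > R, including amphipods increases the long-run rate.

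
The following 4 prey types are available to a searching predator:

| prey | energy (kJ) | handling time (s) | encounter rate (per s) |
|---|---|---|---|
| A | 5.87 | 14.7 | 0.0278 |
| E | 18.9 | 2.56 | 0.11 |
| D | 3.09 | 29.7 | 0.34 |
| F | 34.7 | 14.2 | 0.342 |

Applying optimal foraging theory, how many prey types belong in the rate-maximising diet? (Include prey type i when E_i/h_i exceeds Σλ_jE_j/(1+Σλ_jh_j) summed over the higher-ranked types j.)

Profitabilities (E/h, kJ/s): E 7.38, F 2.44, A 0.399, D 0.104. Add prey in this order while the next type's profitability exceeds the intake rate on those already taken.
Rate on top 1: 1.622. F: 2.44 > 1.622 → include.
Rate on top 2: 2.272. A: 0.399 < 2.272 → exclude; stop.
Optimal diet: E, F — 2 of 4 types.

2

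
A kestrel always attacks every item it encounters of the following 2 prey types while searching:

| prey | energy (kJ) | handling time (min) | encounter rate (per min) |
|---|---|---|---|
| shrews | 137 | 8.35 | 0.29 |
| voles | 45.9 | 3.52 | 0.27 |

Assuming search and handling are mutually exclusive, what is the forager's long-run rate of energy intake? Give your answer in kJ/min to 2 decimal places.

11.92 kJ/min

R = (0.29×137 + 0.27×45.9) / (1 + 0.29×8.35 + 0.27×3.52) = 52.12/4.372 = 11.92 kJ/min.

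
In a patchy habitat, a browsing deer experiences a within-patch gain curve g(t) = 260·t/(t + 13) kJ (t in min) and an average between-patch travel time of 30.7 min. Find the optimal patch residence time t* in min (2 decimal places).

By the marginal value theorem, leave when the instantaneous gain rate g'(t) equals the habitat-wide average g(t)/(T + t).
g'(t) = 260·13/(t + 13)². Setting 260·13/(t+13)² = 260t/[(t+13)(30.7+t)] gives 13(30.7+t) = t(t+13), so t² = 13×30.7 = 399.1.
t* = √399.1 = 19.98 min.

19.98 min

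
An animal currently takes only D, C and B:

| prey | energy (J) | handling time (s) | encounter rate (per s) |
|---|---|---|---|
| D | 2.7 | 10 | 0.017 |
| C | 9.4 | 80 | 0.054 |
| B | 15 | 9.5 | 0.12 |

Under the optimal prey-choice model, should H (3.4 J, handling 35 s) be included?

On D, C and B alone, R = ΣλE/(1+Σλh) = 2.353/6.63 = 0.355 J/s.
H: E/h = 3.4/35 = 0.09714 J/s.
Since 0.09714 < R, time spent handling H is better spent searching.

No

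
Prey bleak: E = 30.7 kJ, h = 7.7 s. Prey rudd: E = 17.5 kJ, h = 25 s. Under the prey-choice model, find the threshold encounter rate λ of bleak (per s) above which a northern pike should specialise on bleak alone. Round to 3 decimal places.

Drop rudd once their profitability E₂/h₂ falls below the rate achievable on bleak alone: E₂/h₂ = λE₁/(1 + λh₁).
Solve for λ: λE₁h₂ = E₂(1 + λh₁) → λ(E₁h₂ − E₂h₁) = E₂ → λ = E₂/(E₁h₂ − E₂h₁).
λ = 17.5/(30.7×25 − 17.5×7.7) = 17.5/632.8 = 0.02766 per s.

0.028 per s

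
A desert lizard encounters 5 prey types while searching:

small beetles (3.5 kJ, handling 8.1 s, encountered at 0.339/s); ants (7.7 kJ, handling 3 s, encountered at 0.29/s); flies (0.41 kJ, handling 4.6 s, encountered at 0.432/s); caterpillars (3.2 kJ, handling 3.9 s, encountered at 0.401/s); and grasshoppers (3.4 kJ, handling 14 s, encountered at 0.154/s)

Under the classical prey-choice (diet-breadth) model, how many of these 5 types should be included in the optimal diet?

Profitabilities (E/h, kJ/s): ants 2.57, caterpillars 0.821, small beetles 0.432, grasshoppers 0.243, flies 0.0891. Add prey in this order while the next type's profitability exceeds the intake rate on those already taken.
Rate on top 1: 1.194. caterpillars: 0.821 < 1.194 → exclude; stop.
Optimal diet: ants — 1 of 5 types.

1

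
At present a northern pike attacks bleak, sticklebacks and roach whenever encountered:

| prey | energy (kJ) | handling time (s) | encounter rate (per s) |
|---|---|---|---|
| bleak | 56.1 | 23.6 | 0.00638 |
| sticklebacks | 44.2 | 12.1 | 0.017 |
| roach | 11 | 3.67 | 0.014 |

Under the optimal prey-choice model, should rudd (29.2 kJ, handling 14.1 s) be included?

Yes

On bleak, sticklebacks and roach alone, R = ΣλE/(1+Σλh) = 1.263/1.408 = 0.8975 kJ/s.
rudd: E/h = 29.2/14.1 = 2.071 kJ/s.
Since 2.071 > R, including rudd increases the long-run rate.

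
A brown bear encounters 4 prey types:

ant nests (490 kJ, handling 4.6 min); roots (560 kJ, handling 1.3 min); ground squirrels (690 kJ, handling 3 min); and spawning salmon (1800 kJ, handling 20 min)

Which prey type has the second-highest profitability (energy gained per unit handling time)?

Profitability E/h (kJ/min): ant nests = 490/4.6 = 107, roots = 560/1.3 = 431, ground squirrels = 690/3 = 230, spawning salmon = 1800/20 = 90.
Ranked: roots > ground squirrels > ant nests > spawning salmon.

ground squirrels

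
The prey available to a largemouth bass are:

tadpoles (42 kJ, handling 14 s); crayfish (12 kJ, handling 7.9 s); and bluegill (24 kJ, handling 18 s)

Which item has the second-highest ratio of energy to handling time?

Profitability E/h (kJ/s): tadpoles = 42/14 = 3, crayfish = 12/7.9 = 1.52, bluegill = 24/18 = 1.33.
Ranked: tadpoles > crayfish > bluegill.

crayfish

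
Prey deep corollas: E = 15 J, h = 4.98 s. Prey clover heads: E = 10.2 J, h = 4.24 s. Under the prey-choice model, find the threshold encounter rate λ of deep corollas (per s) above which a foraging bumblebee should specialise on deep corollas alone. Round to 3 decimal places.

0.797 per s

The zero-one rule: include clover heads iff E₂/h₂ > λE₁/(1+λh₁). Equality gives the switch point.
λE₁h₂ = E₂ + λE₂h₁ ⇒ λ = E₂/(E₁h₂ − E₂h₁) = 10.2/(63.6 − 50.8) = 0.7966 per s.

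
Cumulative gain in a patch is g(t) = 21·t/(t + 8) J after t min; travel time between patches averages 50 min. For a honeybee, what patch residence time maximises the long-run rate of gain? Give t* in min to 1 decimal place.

20.0 min

By the marginal value theorem, leave when the instantaneous gain rate g'(t) equals the habitat-wide average g(t)/(T + t).
g'(t) = 21·8/(t + 8)². Setting 21·8/(t+8)² = 21t/[(t+8)(50+t)] gives 8(50+t) = t(t+8), so t² = 8×50 = 400.
t* = √400 = 20 min.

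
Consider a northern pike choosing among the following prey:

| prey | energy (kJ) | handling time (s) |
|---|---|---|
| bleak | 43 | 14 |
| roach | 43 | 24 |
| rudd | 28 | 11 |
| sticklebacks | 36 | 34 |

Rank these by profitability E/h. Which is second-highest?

Profitability E/h (kJ/s): bleak = 43/14 = 3.07, roach = 43/24 = 1.79, rudd = 28/11 = 2.55, sticklebacks = 36/34 = 1.06.
Ranked: bleak > rudd > roach > sticklebacks.

rudd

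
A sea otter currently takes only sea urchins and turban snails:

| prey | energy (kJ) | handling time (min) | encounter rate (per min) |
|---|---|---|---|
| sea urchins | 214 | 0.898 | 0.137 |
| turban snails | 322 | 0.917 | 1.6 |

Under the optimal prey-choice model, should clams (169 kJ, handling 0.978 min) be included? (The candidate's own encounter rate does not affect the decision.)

Intake rate on the current diet: R = (0.137×214 + 1.6×322) / (1 + 0.137×0.898 + 1.6×0.917) = 544.5/2.59 = 210.2 kJ/min.
clams: E/h = 169/0.978 = 172.8 kJ/min.
172.8 < 210.2, so adding clams would lower the average — exclude it.

No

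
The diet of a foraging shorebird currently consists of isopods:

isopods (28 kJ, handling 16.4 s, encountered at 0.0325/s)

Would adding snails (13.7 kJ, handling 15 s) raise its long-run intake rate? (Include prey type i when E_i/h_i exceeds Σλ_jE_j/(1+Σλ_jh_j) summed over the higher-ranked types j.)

On isopods alone, R = ΣλE/(1+Σλh) = 0.91/1.533 = 0.5936 kJ/s.
snails: E/h = 13.7/15 = 0.9133 kJ/s.
0.9133 > 0.5936, so adding snails raises the average — include it.

Yes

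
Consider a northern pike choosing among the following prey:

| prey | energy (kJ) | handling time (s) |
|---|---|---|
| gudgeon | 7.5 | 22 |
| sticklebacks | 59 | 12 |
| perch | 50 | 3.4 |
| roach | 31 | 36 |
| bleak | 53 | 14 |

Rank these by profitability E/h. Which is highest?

Profitability E/h (kJ/s): gudgeon = 7.5/22 = 0.341, sticklebacks = 59/12 = 4.92, perch = 50/3.4 = 14.7, roach = 31/36 = 0.861, bleak = 53/14 = 3.79.
Ranked: perch > sticklebacks > bleak > roach > gudgeon.

perch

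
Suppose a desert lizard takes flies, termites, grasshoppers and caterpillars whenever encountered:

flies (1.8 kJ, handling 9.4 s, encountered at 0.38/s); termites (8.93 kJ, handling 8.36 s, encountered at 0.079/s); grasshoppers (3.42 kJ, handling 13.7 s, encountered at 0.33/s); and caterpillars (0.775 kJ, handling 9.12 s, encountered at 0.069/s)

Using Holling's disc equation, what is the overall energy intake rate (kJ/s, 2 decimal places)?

0.25 kJ/s

Energy encountered per unit search time: 0.38×1.8 + 0.079×8.93 + 0.33×3.42 + 0.069×0.775 = 2.572 kJ/s.
Handling time per unit search time: 0.38×9.4 + 0.079×8.36 + 0.33×13.7 + 0.069×9.12 = 9.383.
Rate = 2.572/(1 + 9.383) = 0.2477 kJ/s.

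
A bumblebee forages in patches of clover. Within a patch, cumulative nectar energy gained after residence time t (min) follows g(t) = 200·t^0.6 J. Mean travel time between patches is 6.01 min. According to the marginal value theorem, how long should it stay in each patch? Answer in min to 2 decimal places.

9.01 min

Maximise g(t)/(T+t): set derivative to zero → g'(t)(T+t) = g(t).
g'(t) = 0.6·200·t^-0.4. Setting 0.6·200·t^-0.4 = 200·t^0.6/(6.01+t) gives 0.6(6.01+t) = t, so 0.40·t = 0.6×6.01.
t* = 0.6×6.01/0.40 = 9.015 min.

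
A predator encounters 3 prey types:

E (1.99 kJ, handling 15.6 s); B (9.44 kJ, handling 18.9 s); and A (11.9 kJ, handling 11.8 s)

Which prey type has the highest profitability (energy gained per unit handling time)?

A

In descending order of E/h:
A: 11.9/11.8 = 1.01 kJ/s
B: 9.44/18.9 = 0.499 kJ/s
E: 1.99/15.6 = 0.128 kJ/s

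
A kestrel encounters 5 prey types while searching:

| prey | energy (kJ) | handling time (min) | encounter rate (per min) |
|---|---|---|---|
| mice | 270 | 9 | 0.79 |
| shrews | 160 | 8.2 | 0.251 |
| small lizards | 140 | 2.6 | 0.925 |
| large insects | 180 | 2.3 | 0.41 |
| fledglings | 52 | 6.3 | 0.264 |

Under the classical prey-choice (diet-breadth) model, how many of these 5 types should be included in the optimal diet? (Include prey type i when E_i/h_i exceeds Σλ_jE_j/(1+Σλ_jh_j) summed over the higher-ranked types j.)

2

Profitabilities (E/h, kJ/min): large insects 78.3, small lizards 53.8, mice 30, shrews 19.5, fledglings 8.25. Add prey in this order while the next type's profitability exceeds the intake rate on those already taken.
Rate on top 1: 37.98. small lizards: 53.8 > 37.98 → include.
Rate on top 2: 46.76. mice: 30 < 46.76 → exclude; stop.
Optimal diet: large insects, small lizards — 2 of 5 types.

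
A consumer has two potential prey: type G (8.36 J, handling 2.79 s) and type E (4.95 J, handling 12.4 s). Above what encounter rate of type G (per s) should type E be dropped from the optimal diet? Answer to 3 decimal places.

The zero-one rule: include type E iff E₂/h₂ > λE₁/(1+λh₁). Equality gives the switch point.
λE₁h₂ = E₂ + λE₂h₁ ⇒ λ = E₂/(E₁h₂ − E₂h₁) = 4.95/(103.7 − 13.81) = 0.05509 per s.

0.055 per s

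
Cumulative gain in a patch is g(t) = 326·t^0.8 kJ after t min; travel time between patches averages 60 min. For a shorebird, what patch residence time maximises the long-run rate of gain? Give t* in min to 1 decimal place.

240.0 min

By the marginal value theorem, leave when the instantaneous gain rate g'(t) equals the habitat-wide average g(t)/(T + t).
g'(t) = 0.8·326·t^-0.2. Setting 0.8·326·t^-0.2 = 326·t^0.8/(60+t) gives 0.8(60+t) = t, so 0.20·t = 0.8×60.
t* = 0.8×60/0.20 = 240 min.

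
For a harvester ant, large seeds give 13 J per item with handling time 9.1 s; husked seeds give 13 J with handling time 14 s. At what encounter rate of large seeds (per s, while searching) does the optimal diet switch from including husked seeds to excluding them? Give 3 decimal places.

0.204 per s

The zero-one rule: include husked seeds iff E₂/h₂ > λE₁/(1+λh₁). Equality gives the switch point.
λE₁h₂ = E₂ + λE₂h₁ ⇒ λ = E₂/(E₁h₂ − E₂h₁) = 13/(182 − 118.3) = 0.2041 per s.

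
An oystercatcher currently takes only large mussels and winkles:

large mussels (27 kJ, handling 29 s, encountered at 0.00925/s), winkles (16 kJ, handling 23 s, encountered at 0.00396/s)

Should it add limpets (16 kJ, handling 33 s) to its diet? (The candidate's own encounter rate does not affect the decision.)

Current rate: (0.00925×27 + 0.00396×16)/(1 + 0.00925×29 + 0.00396×23) = 0.2303 kJ/s.
Profitability of limpets: 16/33 = 0.4848 kJ/s.
Since 0.4848 > R, including limpets increases the long-run rate.

Yes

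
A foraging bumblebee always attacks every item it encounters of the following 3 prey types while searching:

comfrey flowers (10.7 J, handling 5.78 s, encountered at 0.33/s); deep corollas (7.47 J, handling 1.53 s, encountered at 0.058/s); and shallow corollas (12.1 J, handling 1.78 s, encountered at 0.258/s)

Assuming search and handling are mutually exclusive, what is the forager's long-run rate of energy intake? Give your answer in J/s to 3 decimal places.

2.051 J/s

Energy encountered per unit search time: 0.33×10.7 + 0.058×7.47 + 0.258×12.1 = 7.086 J/s.
Handling time per unit search time: 0.33×5.78 + 0.058×1.53 + 0.258×1.78 = 2.455.
Rate = 7.086/(1 + 2.455) = 2.051 J/s.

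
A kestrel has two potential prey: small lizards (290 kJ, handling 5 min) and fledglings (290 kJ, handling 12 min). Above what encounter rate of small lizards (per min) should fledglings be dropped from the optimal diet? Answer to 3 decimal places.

0.143 per min

At the threshold, the rate on small lizards alone equals the profitability of fledglings: λ·290/(1 + λ·5) = 290/12 = 24.17.
Rearranging, λ(290 − 24.17×5) = 24.17, so λ = 24.17/169.2 = 0.1429 per min.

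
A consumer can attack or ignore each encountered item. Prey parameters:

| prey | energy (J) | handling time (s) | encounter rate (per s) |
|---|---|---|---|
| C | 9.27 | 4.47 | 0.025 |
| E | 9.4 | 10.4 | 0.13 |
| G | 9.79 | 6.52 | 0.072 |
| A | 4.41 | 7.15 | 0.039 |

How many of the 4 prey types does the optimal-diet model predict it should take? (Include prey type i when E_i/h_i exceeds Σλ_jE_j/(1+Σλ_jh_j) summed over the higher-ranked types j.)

Profitabilities (E/h, J/s): C 2.07, G 1.5, E 0.904, A 0.617. Add prey in this order while the next type's profitability exceeds the intake rate on those already taken.
Rate on top 1: 0.2085. G: 1.5 > 0.2085 → include.
Rate on top 2: 0.5924. E: 0.904 > 0.5924 → include.
Rate on top 3: 0.7359. A: 0.617 < 0.7359 → exclude; stop.
Optimal diet: C, G, E — 3 of 4 types.

3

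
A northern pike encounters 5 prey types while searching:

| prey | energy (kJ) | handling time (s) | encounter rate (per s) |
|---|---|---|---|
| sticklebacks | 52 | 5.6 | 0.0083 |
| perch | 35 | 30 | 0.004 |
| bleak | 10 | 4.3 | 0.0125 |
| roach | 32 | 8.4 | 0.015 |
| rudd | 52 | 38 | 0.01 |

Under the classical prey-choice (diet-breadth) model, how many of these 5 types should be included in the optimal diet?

5

E/h in descending order: sticklebacks 9.29, roach 3.81, bleak 2.33, rudd 1.37, perch 1.17 kJ/s. The optimal diet is the largest prefix of this list for which every included type satisfies E_i/h_i > R on the types above it.
Rate on top 1: 0.4124. roach: 3.81 > 0.4124 → include.
Rate on top 2: 0.7775. bleak: 2.33 > 0.7775 → include.
Rate on top 3: 0.8454. rudd: 1.37 > 0.8454 → include.
Rate on top 4: 0.9691. perch: 1.17 > 0.9691 → include.
Optimal diet: sticklebacks, roach, bleak, rudd, perch — 5 of 5 types.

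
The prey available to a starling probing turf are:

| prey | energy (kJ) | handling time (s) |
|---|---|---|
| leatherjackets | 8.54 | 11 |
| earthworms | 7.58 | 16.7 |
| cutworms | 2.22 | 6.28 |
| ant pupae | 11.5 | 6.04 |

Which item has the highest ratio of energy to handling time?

In descending order of E/h:
ant pupae: 11.5/6.04 = 1.9 kJ/s
leatherjackets: 8.54/11 = 0.776 kJ/s
earthworms: 7.58/16.7 = 0.454 kJ/s
cutworms: 2.22/6.28 = 0.354 kJ/s

ant pupae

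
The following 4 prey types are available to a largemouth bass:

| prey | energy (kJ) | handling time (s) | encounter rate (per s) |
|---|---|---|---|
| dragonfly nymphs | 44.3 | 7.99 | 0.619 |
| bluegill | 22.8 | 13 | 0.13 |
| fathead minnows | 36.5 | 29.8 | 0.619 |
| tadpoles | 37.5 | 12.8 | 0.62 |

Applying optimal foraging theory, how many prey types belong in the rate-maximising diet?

1

Profitabilities (E/h, kJ/s): dragonfly nymphs 5.54, tadpoles 2.93, bluegill 1.75, fathead minnows 1.22. Add prey in this order while the next type's profitability exceeds the intake rate on those already taken.
Rate on top 1: 4.612. tadpoles: 2.93 < 4.612 → exclude; stop.
Optimal diet: dragonfly nymphs — 1 of 4 types.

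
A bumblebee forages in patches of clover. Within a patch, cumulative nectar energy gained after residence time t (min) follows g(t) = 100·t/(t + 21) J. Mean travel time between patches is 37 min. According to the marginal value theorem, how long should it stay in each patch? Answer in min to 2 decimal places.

Optimal t* satisfies g'(t*) = g(t*)/(T + t*).
g'(t) = 100·21/(t + 21)². Setting 100·21/(t+21)² = 100t/[(t+21)(37+t)] gives 21(37+t) = t(t+21), so t² = 21×37 = 777.
t* = √777 = 27.87 min.

27.87 min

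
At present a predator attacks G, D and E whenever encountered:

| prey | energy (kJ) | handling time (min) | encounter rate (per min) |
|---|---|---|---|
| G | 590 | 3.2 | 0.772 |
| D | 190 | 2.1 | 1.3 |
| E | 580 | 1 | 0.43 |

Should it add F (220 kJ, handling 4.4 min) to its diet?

Current rate: (0.772×590 + 1.3×190 + 0.43×580)/(1 + 0.772×3.2 + 1.3×2.1 + 0.43×1) = 143.6 kJ/min.
Profitability of F: 220/4.4 = 50 kJ/min.
Since 50 < R, time spent handling F is better spent searching.

No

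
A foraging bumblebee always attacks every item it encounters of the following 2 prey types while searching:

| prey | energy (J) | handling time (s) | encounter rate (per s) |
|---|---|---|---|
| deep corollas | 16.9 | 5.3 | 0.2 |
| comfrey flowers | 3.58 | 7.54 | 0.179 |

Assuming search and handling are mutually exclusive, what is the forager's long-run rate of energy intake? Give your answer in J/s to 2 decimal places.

1.18 J/s

Energy encountered per unit search time: 0.2×16.9 + 0.179×3.58 = 4.021 J/s.
Handling time per unit search time: 0.2×5.3 + 0.179×7.54 = 2.41.
Rate = 4.021/(1 + 2.41) = 1.179 J/s.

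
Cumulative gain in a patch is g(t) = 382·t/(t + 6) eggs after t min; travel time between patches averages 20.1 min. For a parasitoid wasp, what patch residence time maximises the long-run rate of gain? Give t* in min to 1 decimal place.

11.0 min

Optimal t* satisfies g'(t*) = g(t*)/(T + t*).
g'(t) = 382·6/(t + 6)². Setting 382·6/(t+6)² = 382t/[(t+6)(20.1+t)] gives 6(20.1+t) = t(t+6), so t² = 6×20.1 = 120.6.
t* = √120.6 = 10.98 min.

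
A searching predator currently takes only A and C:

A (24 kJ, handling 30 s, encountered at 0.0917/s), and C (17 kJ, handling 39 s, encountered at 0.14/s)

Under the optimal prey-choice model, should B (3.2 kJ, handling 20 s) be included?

No

Intake rate on the current diet: R = (0.0917×24 + 0.14×17) / (1 + 0.0917×30 + 0.14×39) = 4.581/9.211 = 0.4973 kJ/s.
Profitability of B: 3.2/20 = 0.16 kJ/s.
0.16 < 0.4973, so adding B would lower the average — exclude it.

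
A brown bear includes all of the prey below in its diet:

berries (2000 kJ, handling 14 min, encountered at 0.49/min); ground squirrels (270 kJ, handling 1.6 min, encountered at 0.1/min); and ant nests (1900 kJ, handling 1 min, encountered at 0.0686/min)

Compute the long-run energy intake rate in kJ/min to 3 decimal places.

140.610 kJ/min

Energy encountered per unit search time: 0.49×2000 + 0.1×270 + 0.0686×1900 = 1137 kJ/min.
Handling time per unit search time: 0.49×14 + 0.1×1.6 + 0.0686×1 = 7.089.
Rate = 1137/(1 + 7.089) = 140.6 kJ/min.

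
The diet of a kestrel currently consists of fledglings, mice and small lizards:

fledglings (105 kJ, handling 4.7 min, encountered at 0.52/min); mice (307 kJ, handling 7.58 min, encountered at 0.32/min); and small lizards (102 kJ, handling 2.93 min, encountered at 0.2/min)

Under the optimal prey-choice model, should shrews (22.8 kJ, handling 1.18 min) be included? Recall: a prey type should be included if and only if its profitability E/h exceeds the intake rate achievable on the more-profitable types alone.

No

On fledglings, mice and small lizards alone, R = ΣλE/(1+Σλh) = 173.2/6.456 = 26.84 kJ/min.
shrews: E/h = 22.8/1.18 = 19.32 kJ/min.
19.32 < 26.84, so adding shrews would lower the average — exclude it.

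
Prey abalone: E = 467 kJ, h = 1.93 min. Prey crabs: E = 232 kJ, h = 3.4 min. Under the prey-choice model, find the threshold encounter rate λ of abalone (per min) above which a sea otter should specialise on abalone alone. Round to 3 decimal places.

Drop crabs once their profitability E₂/h₂ falls below the rate achievable on abalone alone: E₂/h₂ = λE₁/(1 + λh₁).
Solve for λ: λE₁h₂ = E₂(1 + λh₁) → λ(E₁h₂ − E₂h₁) = E₂ → λ = E₂/(E₁h₂ − E₂h₁).
λ = 232/(467×3.4 − 232×1.93) = 232/1140 = 0.2035 per min.

0.204 per min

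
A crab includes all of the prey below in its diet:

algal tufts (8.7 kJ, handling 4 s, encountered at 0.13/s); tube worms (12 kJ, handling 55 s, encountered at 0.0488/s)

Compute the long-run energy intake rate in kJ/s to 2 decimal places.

0.41 kJ/s

R = (0.13×8.7 + 0.0488×12) / (1 + 0.13×4 + 0.0488×55) = 1.717/4.204 = 0.4083 kJ/s.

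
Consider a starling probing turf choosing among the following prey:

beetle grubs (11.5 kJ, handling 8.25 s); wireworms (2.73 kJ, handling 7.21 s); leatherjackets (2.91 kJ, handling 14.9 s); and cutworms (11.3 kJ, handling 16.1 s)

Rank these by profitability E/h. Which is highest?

beetle grubs

Profitability E/h (kJ/s): beetle grubs = 11.5/8.25 = 1.39, wireworms = 2.73/7.21 = 0.379, leatherjackets = 2.91/14.9 = 0.195, cutworms = 11.3/16.1 = 0.702.
Ranked: beetle grubs > cutworms > wireworms > leatherjackets.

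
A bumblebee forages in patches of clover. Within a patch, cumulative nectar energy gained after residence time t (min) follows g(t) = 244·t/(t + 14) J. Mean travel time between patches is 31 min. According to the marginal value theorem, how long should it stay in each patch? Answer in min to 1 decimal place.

20.8 min

By the marginal value theorem, leave when the instantaneous gain rate g'(t) equals the habitat-wide average g(t)/(T + t).
g'(t) = 244·14/(t + 14)². Setting 244·14/(t+14)² = 244t/[(t+14)(31+t)] gives 14(31+t) = t(t+14), so t² = 14×31 = 434.
t* = √434 = 20.83 min.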